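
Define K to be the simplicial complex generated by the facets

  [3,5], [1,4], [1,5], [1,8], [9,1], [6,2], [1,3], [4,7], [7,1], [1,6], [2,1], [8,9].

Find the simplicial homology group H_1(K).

Fix the vertex order 1 < 2 < 3 < 4 < 5 < 6 < 7 < 8 < 9 and write every simplex with vertices in increasing order. Then dim K = 1 and the simplices of K are:

  0-simplices (9): [1], [2], [3], [4], [5], [6], [7], [8], [9]
  1-simplices (12): [1,2], [1,3], [1,4], [1,5], [1,6], [1,7], [1,8], [1,9], [2,6], [3,5], [4,7], [8,9]

giving chain groups C_0 ≅ Z^9, C_1 ≅ Z^12.

∂_1: C_1 → C_0 is given by ∂[p,q] = [q] − [p].
As a 9×12 matrix over Z this has rank 8, with invariant factors (1,1,1,1,1,1,1,1).

Reading off H_k = ker ∂_k / im ∂_{k+1}:

  H_1: rank ker ∂_1 − rank ∂_2 = (12 − 8) − 0 = 4, and there is no ∂_2, so H_1 ≅ Z^4.

H_1 ≅ Z^4.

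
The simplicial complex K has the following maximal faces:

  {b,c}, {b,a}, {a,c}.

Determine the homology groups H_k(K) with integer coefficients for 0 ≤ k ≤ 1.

H_0 ≅ Z,  H_1 ≅ Z.

Order the vertices as a < b < c. Listing each simplex with vertices in this order, K has dimension 1 with simplices:

  0-simplices (3): a, b, c
  1-simplices (3): ab, ac, bc

so the chain groups are C_0 ≅ Z^3, C_1 ≅ Z^3.

The boundary map ∂_1: C_1 → C_0 is given by ∂[p,q] = [q] − [p].
The resulting 3×3 matrix has rank 2, and its Smith normal form has invariant factors (1,1).

Computing H_k = (kernel of ∂_k) / (image of ∂_{k+1}):

  H_0: rank C_0 − rank ∂_1 = 3 − 2 = 1, and the invariant factors of ∂_1 are all 1, so H_0 ≅ Z.
  H_1: rank ker ∂_1 − rank ∂_2 = (3 − 2) − 0 = 1, and there is no ∂_2, so H_1 ≅ Z.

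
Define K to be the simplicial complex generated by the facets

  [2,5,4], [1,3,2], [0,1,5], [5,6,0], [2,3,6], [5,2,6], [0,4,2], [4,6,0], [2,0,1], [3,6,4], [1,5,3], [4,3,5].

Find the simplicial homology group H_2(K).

H_2 ≅ 0.

Take the total order 0 < 1 < 2 < 3 < 4 < 5 < 6 on the vertex set. Then K (dimension 2) consists of the simplices:

  0-simplices (7): [0], [1], [2], [3], [4], [5], [6]
  1-simplices (18): [0,1], [0,2], [0,4], [0,5], [0,6], [1,2], [1,3], [1,5], [2,3], [2,4], [2,5], [2,6], [3,4], [3,5], [3,6], [4,5], [4,6], [5,6]
  2-simplices (12): [0,1,2], [0,1,5], [0,2,4], [0,4,6], [0,5,6], [1,2,3], [1,3,5], [2,3,6], [2,4,5], [2,5,6], [3,4,5], [3,4,6]

giving chain groups C_0 ≅ Z^7, C_1 ≅ Z^18, C_2 ≅ Z^12.

∂_1: C_1 → C_0 is given by ∂[p,q] = [q] − [p].
This gives a 7×18 integer matrix of rank 6; reducing to Smith normal form yields diagonal entries (1,1,1,1,1,1).

∂_2: C_2 → C_1 acts by ∂[p,q,r] = [q,r] − [p,r] + [p,q]. For instance
  ∂[0,1,2] = [1,2] − [0,2] + [0,1],
  ∂[0,2,4] = [2,4] − [0,4] + [0,2].
As a 18×12 matrix over Z this has rank 12, with invariant factors (1,1,1,1,1,1,1,1,1,1,1,2).

Computing H_k = (kernel of ∂_k) / (image of ∂_{k+1}):

  H_2: rank ker ∂_2 − rank ∂_3 = (12 − 12) − 0 = 0, and there is no ∂_3, so H_2 ≅ 0.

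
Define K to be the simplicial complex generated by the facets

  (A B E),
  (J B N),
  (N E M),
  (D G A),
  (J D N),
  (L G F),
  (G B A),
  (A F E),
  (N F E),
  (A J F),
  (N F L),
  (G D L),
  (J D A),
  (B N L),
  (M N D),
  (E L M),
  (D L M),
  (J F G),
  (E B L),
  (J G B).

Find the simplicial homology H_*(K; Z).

Order the vertices as A < B < D < E < F < G < J < L < M < N. Listing each simplex with vertices in this order, K has dimension 2 with simplices:

  0-simplices (10): A, B, D, E, F, G, J, L, M, N
  1-simplices (30): AB, AD, AE, AF, AG, AJ, BE, BG, BJ, BL, BN, DG, DJ, DL, DM, DN, EF, EL, EM, EN, FG, FJ, FL, FN, GJ, GL, JN, LM, LN, MN
  2-simplices (20): ABE, ABG, ADG, ADJ, AEF, AFJ, BEL, BGJ, BJN, BLN, DGL, DJN, DLM, DMN, EFN, ELM, EMN, FGJ, FGL, FLN

so the chain groups are C_0 ≅ Z^10, C_1 ≅ Z^30, C_2 ≅ Z^20.

The boundary map ∂_1: C_1 → C_0 is given by ∂[p,q] = [q] − [p]. For instance
  ∂FJ = J − F.
The 10×30 boundary matrix has rank 9 and Smith normal form diag(1,1,1,1,1,1,1,1,1).

Boundary ∂_2: C_2 → C_1 maps a triangle to the signed sum of its edges. For instance
  ∂FLN = LN − FN + FL,
  ∂DLM = LM − DM + DL.
This gives a 30×20 integer matrix of rank 20; reducing to Smith normal form yields diagonal entries (1,1,1,1,1,1,1,1,1,1,1,1,1,1,1,1,1,1,1,2).

Now H_k = ker ∂_k / im ∂_{k+1}, so:

  H_0: rank C_0 − rank ∂_1 = 10 − 9 = 1, and the invariant factors of ∂_1 are all 1, so H_0 ≅ Z.
  H_1: rank ker ∂_1 − rank ∂_2 = (30 − 9) − 20 = 1, and ∂_2 has invariant factor 2 > 1, so H_1 ≅ Z ⊕ Z/2Z.
  H_2: rank ker ∂_2 − rank ∂_3 = (20 − 20) − 0 = 0, and there is no ∂_3, so H_2 ≅ 0.

(K is a triangulation of the Klein bottle.)

H_0 ≅ Z,  H_1 ≅ Z ⊕ Z/2Z,  H_2 = 0.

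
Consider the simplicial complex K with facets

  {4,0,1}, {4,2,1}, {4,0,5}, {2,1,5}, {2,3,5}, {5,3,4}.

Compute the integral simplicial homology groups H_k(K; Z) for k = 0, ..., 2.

Fix the vertex order 0 < 1 < 2 < 3 < 4 < 5 and write every simplex with vertices in increasing order. Then dim K = 2 and the simplices of K are:

  0-simplices (6): [0], [1], [2], [3], [4], [5]
  1-simplices (12): [0,1], [0,4], [0,5], [1,2], [1,4], [1,5], [2,3], [2,4], [2,5], [3,4], [3,5], [4,5]
  2-simplices (6): [0,1,4], [0,4,5], [1,2,4], [1,2,5], [2,3,5], [3,4,5]

giving chain groups C_0 ≅ Z^6, C_1 ≅ Z^12, C_2 ≅ Z^6.

Boundary ∂_1: C_1 → C_0 maps an edge to its endpoints' difference, ∂[p,q] = q − p.
The 6×12 boundary matrix has rank 5 and Smith normal form diag(1,1,1,1,1).

The boundary map ∂_2: C_2 → C_1 maps a triangle to the signed sum of its edges. For instance
  ∂[2,3,5] = [3,5] − [2,5] + [2,3],
  ∂[3,4,5] = [4,5] − [3,5] + [3,4].
The resulting 12×6 matrix has rank 6, and its Smith normal form has invariant factors (1,1,1,1,1,1).

Computing H_k = (kernel of ∂_k) / (image of ∂_{k+1}):

  H_0: rank C_0 − rank ∂_1 = 6 − 5 = 1, and the invariant factors of ∂_1 are all 1, so H_0 ≅ Z.
  H_1: rank ker ∂_1 − rank ∂_2 = (12 − 5) − 6 = 1, and the invariant factors of ∂_2 are all 1, so H_1 ≅ Z.
  H_2: rank ker ∂_2 − rank ∂_3 = (6 − 6) − 0 = 0, and there is no ∂_3, so H_2 ≅ 0.

As a check, the Euler characteristic is 6 − 12 + 6 = 0, which agrees with 1 − 1 + 0 = 0.

H_0 = Z,  H_1 = Z,  H_2 = 0.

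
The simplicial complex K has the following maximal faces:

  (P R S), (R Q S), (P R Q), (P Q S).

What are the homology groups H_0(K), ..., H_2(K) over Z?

Take the total order P < Q < R < S on the vertex set. Then K (dimension 2) consists of the simplices:

  0-simplices (4): P, Q, R, S
  1-simplices (6): PQ, PR, PS, QR, QS, RS
  2-simplices (4): PQR, PQS, PRS, QRS

so the chain groups are C_0 ≅ Z^4, C_1 ≅ Z^6, C_2 ≅ Z^4.

∂_1: C_1 → C_0 maps an edge to its endpoints' difference, ∂[p,q] = q − p.
As a 4×6 matrix over Z this has rank 3, with invariant factors (1,1,1).

Boundary ∂_2: C_2 → C_1 sends each 2-simplex [p,q,r] to [q,r] − [p,r] + [p,q]. For instance
  ∂PRS = RS − PS + PR,
  ∂PQR = QR − PR + PQ.
This gives a 6×4 integer matrix of rank 3; reducing to Smith normal form yields diagonal entries (1,1,1).

Computing H_k = (kernel of ∂_k) / (image of ∂_{k+1}):

  H_0: rank C_0 − rank ∂_1 = 4 − 3 = 1, and the invariant factors of ∂_1 are all 1, so H_0 ≅ Z.
  H_1: rank ker ∂_1 − rank ∂_2 = (6 − 3) − 3 = 0, and the invariant factors of ∂_2 are all 1, so H_1 ≅ 0.
  H_2: rank ker ∂_2 − rank ∂_3 = (4 − 3) − 0 = 1, and there is no ∂_3, so H_2 ≅ Z.

(K is a triangulation of the 2-sphere S^2.)

H_0 = Z,  H_1 = 0,  H_2 = Z.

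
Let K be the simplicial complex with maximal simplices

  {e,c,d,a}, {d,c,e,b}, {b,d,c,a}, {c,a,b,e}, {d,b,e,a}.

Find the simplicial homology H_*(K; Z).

H_0 = Z,  H_1 = 0,  H_2 = 0,  H_3 = Z.

Order the vertices as a < b < c < d < e. Listing each simplex with vertices in this order, K has dimension 3 with simplices:

  0-simplices (5): a, b, c, d, e
  1-simplices (10): ab, ac, ad, ae, bc, bd, be, cd, ce, de
  2-simplices (10): abc, abd, abe, acd, ace, ade, bcd, bce, bde, cde
  3-simplices (5): abcd, abce, abde, acde, bcde

giving chain groups C_0 ≅ Z^5, C_1 ≅ Z^10, C_2 ≅ Z^10, C_3 ≅ Z^5.

Boundary ∂_1: C_1 → C_0 sends each edge [p,q] (with p < q) to q − p.
The resulting 5×10 matrix has rank 4, and its Smith normal form has invariant factors (1,1,1,1).

∂_2: C_2 → C_1 sends each 2-simplex [p,q,r] to [q,r] − [p,r] + [p,q]. For instance
  ∂abe = be − ae + ab,
  ∂ade = de − ae + ad.
This gives a 10×10 integer matrix of rank 6; reducing to Smith normal form yields diagonal entries (1,1,1,1,1,1).

The boundary map ∂_3: C_3 → C_2 sends each 3-simplex σ to the alternating sum Σ_i (−1)^i (σ with its i-th vertex removed). For instance
  ∂abcd = bcd − acd + abd − abc,
  ∂abde = bde − ade + abe − abd.
As a 10×5 matrix over Z this has rank 4, with invariant factors (1,1,1,1).

Now H_k = ker ∂_k / im ∂_{k+1}, so:

  H_0: rank C_0 − rank ∂_1 = 5 − 4 = 1, and the invariant factors of ∂_1 are all 1, so H_0 ≅ Z.
  H_1: rank ker ∂_1 − rank ∂_2 = (10 − 4) − 6 = 0, and the invariant factors of ∂_2 are all 1, so H_1 ≅ 0.
  H_2: rank ker ∂_2 − rank ∂_3 = (10 − 6) − 4 = 0, and the invariant factors of ∂_3 are all 1, so H_2 ≅ 0.
  H_3: rank ker ∂_3 − rank ∂_4 = (5 − 4) − 0 = 1, and there is no ∂_4, so H_3 ≅ Z.

(K is a triangulation of the 3-sphere S^3.)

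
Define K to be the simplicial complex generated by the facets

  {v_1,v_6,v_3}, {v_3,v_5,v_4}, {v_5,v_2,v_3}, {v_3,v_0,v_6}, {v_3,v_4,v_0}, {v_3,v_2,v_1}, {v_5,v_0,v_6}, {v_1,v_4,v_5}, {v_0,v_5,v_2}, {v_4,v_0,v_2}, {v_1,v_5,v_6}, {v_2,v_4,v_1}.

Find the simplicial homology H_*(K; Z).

We work with the vertex ordering v_0 < v_1 < v_2 < v_3 < v_4 < v_5 < v_6. The simplices of K, each written with vertices in increasing order, are:

  0-simplices (7): [v_0], [v_1], [v_2], [v_3], [v_4], [v_5], [v_6]
  1-simplices (18): (18 of them)
  2-simplices (12): (12 of them)

so the chain groups are C_0 ≅ Z^7, C_1 ≅ Z^18, C_2 ≅ Z^12.

Boundary ∂_1: C_1 → C_0 is given by ∂[p,q] = [q] − [p]. For instance
  ∂[v_1,v_5] = [v_5] − [v_1].
The resulting 7×18 matrix has rank 6, and its Smith normal form has invariant factors (1,1,1,1,1,1).

Boundary ∂_2: C_2 → C_1 acts by ∂[p,q,r] = [q,r] − [p,r] + [p,q]. For instance
  ∂[v_1,v_5,v_6] = [v_5,v_6] − [v_1,v_6] + [v_1,v_5],
  ∂[v_0,v_3,v_4] = [v_3,v_4] − [v_0,v_4] + [v_0,v_3].
The resulting 18×12 matrix has rank 12, and its Smith normal form has invariant factors (1,1,1,1,1,1,1,1,1,1,1,2).

Computing H_k = (kernel of ∂_k) / (image of ∂_{k+1}):

  H_0: rank C_0 − rank ∂_1 = 7 − 6 = 1, and the invariant factors of ∂_1 are all 1, so H_0 = Z.
  H_1: rank ker ∂_1 − rank ∂_2 = (18 − 6) − 12 = 0, and ∂_2 has invariant factor 2 > 1, so H_1 = Z/2Z.
  H_2: rank ker ∂_2 − rank ∂_3 = (12 − 12) − 0 = 0, and there is no ∂_3, so H_2 = 0.

As a check, the Euler characteristic is 7 − 18 + 12 = 1, which agrees with 1 − 0 + 0 = 1.

H_0 = Z,  H_1 = Z/2Z,  H_2 = 0.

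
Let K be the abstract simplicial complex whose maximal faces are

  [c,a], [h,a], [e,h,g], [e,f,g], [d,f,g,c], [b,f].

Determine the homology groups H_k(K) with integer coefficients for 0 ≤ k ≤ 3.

H_0 ≅ Z,  H_1 ≅ Z,  H_2 = 0,  H_3 = 0.

Fix the vertex order a < b < c < d < e < f < g < h and write every simplex with vertices in increasing order. Then dim K = 3 and the simplices of K are:

  0-simplices (8): a, b, c, d, e, f, g, h
  1-simplices (13): ac, ah, bf, cd, cf, cg, df, dg, ef, eg, eh, fg, gh
  2-simplices (6): cdf, cdg, cfg, dfg, efg, egh
  3-simplices (1): cdfg

so the chain groups are C_0 ≅ Z^8, C_1 ≅ Z^13, C_2 ≅ Z^6, C_3 ≅ Z^1.

The boundary map ∂_1: C_1 → C_0 maps an edge to its endpoints' difference, ∂[p,q] = q − p. For instance
  ∂ac = c − a.
The resulting 8×13 matrix has rank 7, and its Smith normal form has invariant factors (1,1,1,1,1,1,1).

∂_2: C_2 → C_1 sends each 2-simplex [p,q,r] to [q,r] − [p,r] + [p,q]. For instance
  ∂dfg = fg − dg + df,
  ∂efg = fg − eg + ef.
This gives a 13×6 integer matrix of rank 5; reducing to Smith normal form yields diagonal entries (1,1,1,1,1).

Boundary ∂_3: C_3 → C_2 sends each 3-simplex σ to the alternating sum Σ_i (−1)^i (σ with its i-th vertex removed). For instance
  ∂cdfg = dfg − cfg + cdg − cdf.
As a 6×1 matrix over Z this has rank 1, with invariant factors (1).

Now H_k = ker ∂_k / im ∂_{k+1}, so:

  H_0: rank C_0 − rank ∂_1 = 8 − 7 = 1, and the invariant factors of ∂_1 are all 1, so H_0 ≅ Z.
  H_1: rank ker ∂_1 − rank ∂_2 = (13 − 7) − 5 = 1, and the invariant factors of ∂_2 are all 1, so H_1 ≅ Z.
  H_2: rank ker ∂_2 − rank ∂_3 = (6 − 5) − 1 = 0, and the invariant factors of ∂_3 are all 1, so H_2 ≅ 0.
  H_3: rank ker ∂_3 − rank ∂_4 = (1 − 1) − 0 = 0, and there is no ∂_4, so H_3 ≅ 0.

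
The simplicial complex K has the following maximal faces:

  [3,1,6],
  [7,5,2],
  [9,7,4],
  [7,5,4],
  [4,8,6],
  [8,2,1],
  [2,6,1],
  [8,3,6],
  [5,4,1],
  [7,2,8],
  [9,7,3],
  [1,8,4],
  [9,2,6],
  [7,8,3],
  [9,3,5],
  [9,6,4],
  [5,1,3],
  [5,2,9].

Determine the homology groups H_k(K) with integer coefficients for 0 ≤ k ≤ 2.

Order the vertices as 1 < 2 < 3 < 4 < 5 < 6 < 7 < 8 < 9. Listing each simplex with vertices in this order, K has dimension 2 with simplices:

  0-simplices (9): [1], [2], [3], [4], [5], [6], [7], [8], [9]
  1-simplices (27): (27 of them)
  2-simplices (18): [1,2,6], [1,2,8], [1,3,5], [1,3,6], [1,4,5], [1,4,8], [2,5,7], [2,5,9], [2,6,9], [2,7,8], [3,5,9], [3,6,8], [3,7,8], [3,7,9], [4,5,7], [4,6,8], [4,6,9], [4,7,9]

so the chain groups are C_0 ≅ Z^9, C_1 ≅ Z^27, C_2 ≅ Z^18.

Boundary ∂_1: C_1 → C_0 sends each edge [p,q] (with p < q) to q − p.
This gives a 9×27 integer matrix of rank 8; reducing to Smith normal form yields diagonal entries (1,1,1,1,1,1,1,1).

The boundary map ∂_2: C_2 → C_1 acts by ∂[p,q,r] = [q,r] − [p,r] + [p,q]. For instance
  ∂[1,4,5] = [4,5] − [1,5] + [1,4],
  ∂[2,6,9] = [6,9] − [2,9] + [2,6].
The 27×18 boundary matrix has rank 18 and Smith normal form diag(1,1,1,1,1,1,1,1,1,1,1,1,1,1,1,1,1,2).

Reading off H_k = ker ∂_k / im ∂_{k+1}:

  H_0: rank C_0 − rank ∂_1 = 9 − 8 = 1, and the invariant factors of ∂_1 are all 1, so H_0 ≅ Z.
  H_1: rank ker ∂_1 − rank ∂_2 = (27 − 8) − 18 = 1, and ∂_2 has invariant factor 2 > 1, so H_1 ≅ Z × Z/2.
  H_2: rank ker ∂_2 − rank ∂_3 = (18 − 18) − 0 = 0, and there is no ∂_3, so H_2 ≅ 0.

(K is a triangulation of the Klein bottle.)

H_0 ≅ Z,  H_1 ≅ Z × Z/2,  H_2 = 0.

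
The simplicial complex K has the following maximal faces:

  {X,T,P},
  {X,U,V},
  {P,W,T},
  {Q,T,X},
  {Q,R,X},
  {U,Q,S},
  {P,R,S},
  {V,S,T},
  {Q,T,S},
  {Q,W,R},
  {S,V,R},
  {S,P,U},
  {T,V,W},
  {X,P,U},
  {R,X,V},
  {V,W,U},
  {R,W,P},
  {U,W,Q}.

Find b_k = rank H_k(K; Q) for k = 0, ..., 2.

b_0 = 1, b_1 = 2, b_2 = 1.

Take the total order P < Q < R < S < T < U < V < W < X on the vertex set. Then K (dimension 2) consists of the simplices:

  0-simplices (9): P, Q, R, S, T, U, V, W, X
  1-simplices (27): PR, PS, PT, PU, PW, PX, QR, QS, QT, QU, QW, QX, RS, RV, RW, RX, ST, SU, SV, TV, TW, TX, UV, UW, UX, VW, VX
  2-simplices (18): PRS, PRW, PSU, PTW, PTX, PUX, QRW, QRX, QST, QSU, QTX, QUW, RSV, RVX, STV, TVW, UVW, UVX

giving chain groups C_0 ≅ Z^9, C_1 ≅ Z^27, C_2 ≅ Z^18.

The boundary map ∂_1: C_1 → C_0 maps an edge to its endpoints' difference, ∂[p,q] = q − p.
The resulting 9×27 matrix has rank 8, and its Smith normal form has invariant factors (1,1,1,1,1,1,1,1).

Boundary ∂_2: C_2 → C_1 sends each 2-simplex [p,q,r] to [q,r] − [p,r] + [p,q]. For instance
  ∂STV = TV − SV + ST,
  ∂QRW = RW − QW + QR.
The 27×18 boundary matrix has rank 17 and Smith normal form diag(1,1,1,1,1,1,1,1,1,1,1,1,1,1,1,1,1).

Reading off H_k = ker ∂_k / im ∂_{k+1}:

  H_0: rank C_0 − rank ∂_1 = 9 − 8 = 1, and the invariant factors of ∂_1 are all 1, so H_0 ≅ Z.
  H_1: rank ker ∂_1 − rank ∂_2 = (27 − 8) − 17 = 2, and the invariant factors of ∂_2 are all 1, so H_1 ≅ Z^2.
  H_2: rank ker ∂_2 − rank ∂_3 = (18 − 17) − 0 = 1, and there is no ∂_3, so H_2 ≅ Z.

Hence the Betti numbers are b_0 = 1, b_1 = 2, b_2 = 1.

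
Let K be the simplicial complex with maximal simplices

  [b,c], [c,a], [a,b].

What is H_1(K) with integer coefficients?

H_1 = Z.

K has 3 vertices, 3 edges.
rank ∂_1 = 2, rank ∂_2 = 0 ⇒ b_1 = 3 − 2 − 0 = 1. So H_1 ≅ Z.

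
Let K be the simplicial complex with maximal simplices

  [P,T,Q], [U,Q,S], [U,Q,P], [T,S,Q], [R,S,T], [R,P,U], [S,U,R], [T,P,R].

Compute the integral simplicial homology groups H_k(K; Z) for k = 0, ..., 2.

H_0 ≅ Z,  H_1 = 0,  H_2 ≅ Z.

Fix the vertex order P < Q < R < S < T < U and write every simplex with vertices in increasing order. Then dim K = 2 and the simplices of K are:

  0-simplices (6): P, Q, R, S, T, U
  1-simplices (12): PQ, PR, PT, PU, QS, QT, QU, RS, RT, RU, ST, SU
  2-simplices (8): PQT, PQU, PRT, PRU, QST, QSU, RST, RSU

so the chain groups are C_0 ≅ Z^6, C_1 ≅ Z^12, C_2 ≅ Z^8.

The boundary map ∂_1: C_1 → C_0 sends each edge [p,q] (with p < q) to q − p. For instance
  ∂RT = T − R.
The 6×12 boundary matrix has rank 5 and Smith normal form diag(1,1,1,1,1).

The boundary map ∂_2: C_2 → C_1 acts by ∂[p,q,r] = [q,r] − [p,r] + [p,q]. For instance
  ∂PQU = QU − PU + PQ,
  ∂RST = ST − RT + RS.
This gives a 12×8 integer matrix of rank 7; reducing to Smith normal form yields diagonal entries (1,1,1,1,1,1,1).

From H_k ≅ ker(∂_k) / im(∂_{k+1}) we obtain:

  H_0: rank C_0 − rank ∂_1 = 6 − 5 = 1, and the invariant factors of ∂_1 are all 1, so H_0 = Z.
  H_1: rank ker ∂_1 − rank ∂_2 = (12 − 5) − 7 = 0, and the invariant factors of ∂_2 are all 1, so H_1 = 0.
  H_2: rank ker ∂_2 − rank ∂_3 = (8 − 7) − 0 = 1, and there is no ∂_3, so H_2 = Z.

As a check, the Euler characteristic is 6 − 12 + 8 = 2, which agrees with 1 − 0 + 1 = 2.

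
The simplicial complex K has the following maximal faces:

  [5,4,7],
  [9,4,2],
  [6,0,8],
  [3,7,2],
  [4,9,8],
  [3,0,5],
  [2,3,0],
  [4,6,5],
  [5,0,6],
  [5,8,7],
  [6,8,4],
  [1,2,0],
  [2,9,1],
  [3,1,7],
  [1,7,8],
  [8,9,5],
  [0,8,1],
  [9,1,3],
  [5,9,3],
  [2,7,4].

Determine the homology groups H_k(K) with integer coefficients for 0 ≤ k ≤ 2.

We work with the vertex ordering 0 < 1 < 2 < 3 < 4 < 5 < 6 < 7 < 8 < 9. The simplices of K, each written with vertices in increasing order, are:

  0-simplices (10): [0], [1], [2], [3], [4], [5], [6], [7], [8], [9]
  1-simplices (30): (30 of them)
  2-simplices (20): (20 of them)

Hence C_0 ≅ Z^10, C_1 ≅ Z^30, C_2 ≅ Z^20.

Boundary ∂_1: C_1 → C_0 sends each edge [p,q] (with p < q) to q − p. For instance
  ∂[5,8] = [8] − [5].
As a 10×30 matrix over Z this has rank 9, with invariant factors (1,1,1,1,1,1,1,1,1).

Boundary ∂_2: C_2 → C_1 sends each 2-simplex [p,q,r] to [q,r] − [p,r] + [p,q]. For instance
  ∂[3,5,9] = [5,9] − [3,9] + [3,5],
  ∂[4,6,8] = [6,8] − [4,8] + [4,6].
The 30×20 boundary matrix has rank 20 and Smith normal form diag(1,1,1,1,1,1,1,1,1,1,1,1,1,1,1,1,1,1,1,2).

From H_k ≅ ker(∂_k) / im(∂_{k+1}) we obtain:

  H_0: rank C_0 − rank ∂_1 = 10 − 9 = 1, and the invariant factors of ∂_1 are all 1, so H_0 = Z.
  H_1: rank ker ∂_1 − rank ∂_2 = (30 − 9) − 20 = 1, and ∂_2 has invariant factor 2 > 1, so H_1 = Z ⊕ Z/2.
  H_2: rank ker ∂_2 − rank ∂_3 = (20 − 20) − 0 = 0, and there is no ∂_3, so H_2 = 0.

As a check, the Euler characteristic is 10 − 30 + 20 = 0, which agrees with 1 − 1 + 0 = 0.

H_0 ≅ Z,  H_1 ≅ Z ⊕ Z/2,  H_2 = 0.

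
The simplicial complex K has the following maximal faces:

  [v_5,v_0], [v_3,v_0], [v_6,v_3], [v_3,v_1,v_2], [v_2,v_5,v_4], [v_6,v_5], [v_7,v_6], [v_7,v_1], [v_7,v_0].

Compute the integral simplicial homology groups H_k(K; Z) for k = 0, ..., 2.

H_0 ≅ Z,  H_1 ≅ Z^4,  H_2 = 0.

Order the vertices as v_0 < v_1 < v_2 < v_3 < v_4 < v_5 < v_6 < v_7. Listing each simplex with vertices in this order, K has dimension 2 with simplices:

  0-simplices (8): [v_0], [v_1], [v_2], [v_3], [v_4], [v_5], [v_6], [v_7]
  1-simplices (13): [v_0,v_3], [v_0,v_5], [v_0,v_7], [v_1,v_2], [v_1,v_3], [v_1,v_7], [v_2,v_3], [v_2,v_4], [v_2,v_5], [v_3,v_6], [v_4,v_5], [v_5,v_6], [v_6,v_7]
  2-simplices (2): [v_1,v_2,v_3], [v_2,v_4,v_5]

giving chain groups C_0 ≅ Z^8, C_1 ≅ Z^13, C_2 ≅ Z^2.

The boundary map ∂_1: C_1 → C_0 is given by ∂[p,q] = [q] − [p]. For instance
  ∂[v_0,v_3] = [v_3] − [v_0].
This gives a 8×13 integer matrix of rank 7; reducing to Smith normal form yields diagonal entries (1,1,1,1,1,1,1).

Boundary ∂_2: C_2 → C_1 acts by ∂[p,q,r] = [q,r] − [p,r] + [p,q]. For instance
  ∂[v_1,v_2,v_3] = [v_2,v_3] − [v_1,v_3] + [v_1,v_2],
  ∂[v_2,v_4,v_5] = [v_4,v_5] − [v_2,v_5] + [v_2,v_4].
The 13×2 boundary matrix has rank 2 and Smith normal form diag(1,1).

From H_k ≅ ker(∂_k) / im(∂_{k+1}) we obtain:

  H_0: rank C_0 − rank ∂_1 = 8 − 7 = 1, and the invariant factors of ∂_1 are all 1, so H_0 ≅ Z.
  H_1: rank ker ∂_1 − rank ∂_2 = (13 − 7) − 2 = 4, and the invariant factors of ∂_2 are all 1, so H_1 ≅ Z^4.
  H_2: rank ker ∂_2 − rank ∂_3 = (2 − 2) − 0 = 0, and there is no ∂_3, so H_2 ≅ 0.

As a check, the Euler characteristic is 8 − 13 + 2 = -3, which agrees with 1 − 4 + 0 = -3.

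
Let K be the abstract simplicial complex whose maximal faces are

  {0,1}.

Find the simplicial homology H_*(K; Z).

H_0 ≅ Z,  H_1 = 0.

Take the total order 0 < 1 on the vertex set. Then K (dimension 1) consists of the simplices:

  0-simplices (2): [0], [1]
  1-simplices (1): [0,1]

giving chain groups C_0 ≅ Z^2, C_1 ≅ Z^1.

∂_1: C_1 → C_0 sends each edge [p,q] (with p < q) to q − p. For instance
  ∂[0,1] = [1] − [0].
This gives a 2×1 integer matrix of rank 1; reducing to Smith normal form yields diagonal entries (1).

Reading off H_k = ker ∂_k / im ∂_{k+1}:

  H_0: rank C_0 − rank ∂_1 = 2 − 1 = 1, and the invariant factors of ∂_1 are all 1, so H_0 ≅ Z.
  H_1: rank ker ∂_1 − rank ∂_2 = (1 − 1) − 0 = 0, and there is no ∂_2, so H_1 ≅ 0.

As a check, the Euler characteristic is 2 − 1 = 1, which agrees with 1 − 0 = 1.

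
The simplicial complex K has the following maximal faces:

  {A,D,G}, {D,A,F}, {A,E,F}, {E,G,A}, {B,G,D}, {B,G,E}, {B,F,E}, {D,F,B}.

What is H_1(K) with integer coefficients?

We work with the vertex ordering A < B < D < E < F < G. The simplices of K, each written with vertices in increasing order, are:

  0-simplices (6): A, B, D, E, F, G
  1-simplices (12): AD, AE, AF, AG, BD, BE, BF, BG, DF, DG, EF, EG
  2-simplices (8): ADF, ADG, AEF, AEG, BDF, BDG, BEF, BEG

Hence C_0 ≅ Z^6, C_1 ≅ Z^12, C_2 ≅ Z^8.

Boundary ∂_1: C_1 → C_0 is given by ∂[p,q] = [q] − [p]. For instance
  ∂EG = G − E.
The 6×12 boundary matrix has rank 5 and Smith normal form diag(1,1,1,1,1).

The boundary map ∂_2: C_2 → C_1 maps a triangle to the signed sum of its edges. For instance
  ∂BDG = DG − BG + BD,
  ∂BEG = EG − BG + BE.
The resulting 12×8 matrix has rank 7, and its Smith normal form has invariant factors (1,1,1,1,1,1,1).

Computing H_k = (kernel of ∂_k) / (image of ∂_{k+1}):

  H_1: rank ker ∂_1 − rank ∂_2 = (12 − 5) − 7 = 0, and the invariant factors of ∂_2 are all 1, so H_1 ≅ 0.

(K is a triangulation of the 2-sphere S^2.)

H_1 = 0.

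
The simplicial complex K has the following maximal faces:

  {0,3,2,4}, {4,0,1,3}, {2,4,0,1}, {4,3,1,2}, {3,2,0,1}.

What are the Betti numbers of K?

We work with the vertex ordering 0 < 1 < 2 < 3 < 4. The simplices of K, each written with vertices in increasing order, are:

  0-simplices (5): [0], [1], [2], [3], [4]
  1-simplices (10): [0,1], [0,2], [0,3], [0,4], [1,2], [1,3], [1,4], [2,3], [2,4], [3,4]
  2-simplices (10): [0,1,2], [0,1,3], [0,1,4], [0,2,3], [0,2,4], [0,3,4], [1,2,3], [1,2,4], [1,3,4], [2,3,4]
  3-simplices (5): [0,1,2,3], [0,1,2,4], [0,1,3,4], [0,2,3,4], [1,2,3,4]

Hence C_0 ≅ Z^5, C_1 ≅ Z^10, C_2 ≅ Z^10, C_3 ≅ Z^5.

The boundary map ∂_1: C_1 → C_0 maps an edge to its endpoints' difference, ∂[p,q] = q − p.
The 5×10 boundary matrix has rank 4 and Smith normal form diag(1,1,1,1).

The boundary map ∂_2: C_2 → C_1 sends each 2-simplex [p,q,r] to [q,r] − [p,r] + [p,q]. For instance
  ∂[0,2,4] = [2,4] − [0,4] + [0,2],
  ∂[0,1,3] = [1,3] − [0,3] + [0,1].
The resulting 10×10 matrix has rank 6, and its Smith normal form has invariant factors (1,1,1,1,1,1).

Boundary ∂_3: C_3 → C_2 sends each 3-simplex σ to the alternating sum Σ_i (−1)^i (σ with its i-th vertex removed). For instance
  ∂[1,2,3,4] = [2,3,4] − [1,3,4] + [1,2,4] − [1,2,3],
  ∂[0,1,2,4] = [1,2,4] − [0,2,4] + [0,1,4] − [0,1,2].
As a 10×5 matrix over Z this has rank 4, with invariant factors (1,1,1,1).

Computing H_k = (kernel of ∂_k) / (image of ∂_{k+1}):

  H_0: rank C_0 − rank ∂_1 = 5 − 4 = 1, and the invariant factors of ∂_1 are all 1, so H_0 = Z.
  H_1: rank ker ∂_1 − rank ∂_2 = (10 − 4) − 6 = 0, and the invariant factors of ∂_2 are all 1, so H_1 = 0.
  H_2: rank ker ∂_2 − rank ∂_3 = (10 − 6) − 4 = 0, and the invariant factors of ∂_3 are all 1, so H_2 = 0.
  H_3: rank ker ∂_3 − rank ∂_4 = (5 − 4) − 0 = 1, and there is no ∂_4, so H_3 = Z.

As a check, the Euler characteristic is 5 − 10 + 10 − 5 = 0, which agrees with 1 − 0 + 0 − 1 = 0.
(K is a triangulation of the 3-sphere S^3.)

Hence the Betti numbers are b_0 = 1, b_1 = 0, b_2 = 0, b_3 = 1.

b_0 = 1, b_1 = 0, b_2 = 0, b_3 = 1.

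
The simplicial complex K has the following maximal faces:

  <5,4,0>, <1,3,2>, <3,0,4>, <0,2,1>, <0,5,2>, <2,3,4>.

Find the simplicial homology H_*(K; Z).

H_0 ≅ Z,  H_1 ≅ Z,  H_2 = 0.

We work with the vertex ordering 0 < 1 < 2 < 3 < 4 < 5. The simplices of K, each written with vertices in increasing order, are:

  0-simplices (6): [0], [1], [2], [3], [4], [5]
  1-simplices (12): [0,1], [0,2], [0,3], [0,4], [0,5], [1,2], [1,3], [2,3], [2,4], [2,5], [3,4], [4,5]
  2-simplices (6): [0,1,2], [0,2,5], [0,3,4], [0,4,5], [1,2,3], [2,3,4]

Hence C_0 ≅ Z^6, C_1 ≅ Z^12, C_2 ≅ Z^6.

The boundary map ∂_1: C_1 → C_0 is given by ∂[p,q] = [q] − [p]. For instance
  ∂[0,5] = [5] − [0].
The resulting 6×12 matrix has rank 5, and its Smith normal form has invariant factors (1,1,1,1,1).

Boundary ∂_2: C_2 → C_1 maps a triangle to the signed sum of its edges. For instance
  ∂[0,2,5] = [2,5] − [0,5] + [0,2],
  ∂[0,3,4] = [3,4] − [0,4] + [0,3].
As a 12×6 matrix over Z this has rank 6, with invariant factors (1,1,1,1,1,1).

Computing H_k = (kernel of ∂_k) / (image of ∂_{k+1}):

  H_0: rank C_0 − rank ∂_1 = 6 − 5 = 1, and the invariant factors of ∂_1 are all 1, so H_0 ≅ Z.
  H_1: rank ker ∂_1 − rank ∂_2 = (12 − 5) − 6 = 1, and the invariant factors of ∂_2 are all 1, so H_1 ≅ Z.
  H_2: rank ker ∂_2 − rank ∂_3 = (6 − 6) − 0 = 0, and there is no ∂_3, so H_2 ≅ 0.

As a check, the Euler characteristic is 6 − 12 + 6 = 0, which agrees with 1 − 1 + 0 = 0.
(K is a triangulation of the cylinder S^1 x I.)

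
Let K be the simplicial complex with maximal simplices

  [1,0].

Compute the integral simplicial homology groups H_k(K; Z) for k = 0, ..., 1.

Fix the vertex order 0 < 1 and write every simplex with vertices in increasing order. Then dim K = 1 and the simplices of K are:

  0-simplices (2): [0], [1]
  1-simplices (1): [0,1]

giving chain groups C_0 ≅ Z^2, C_1 ≅ Z^1.

∂_1: C_1 → C_0 maps an edge to its endpoints' difference, ∂[p,q] = q − p.
This gives a 2×1 integer matrix of rank 1; reducing to Smith normal form yields diagonal entries (1).

Computing H_k = (kernel of ∂_k) / (image of ∂_{k+1}):

  H_0: rank C_0 − rank ∂_1 = 2 − 1 = 1, and the invariant factors of ∂_1 are all 1, so H_0 = Z.
  H_1: rank ker ∂_1 − rank ∂_2 = (1 − 1) − 0 = 0, and there is no ∂_2, so H_1 = 0.

(K is a triangulation of the 1-simplex.)

H_0 ≅ Z,  H_1 = 0.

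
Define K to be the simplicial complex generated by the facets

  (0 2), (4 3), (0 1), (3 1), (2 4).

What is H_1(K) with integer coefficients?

H_1 = Z.

Fix the vertex order 0 < 1 < 2 < 3 < 4 and write every simplex with vertices in increasing order. Then dim K = 1 and the simplices of K are:

  0-simplices (5): [0], [1], [2], [3], [4]
  1-simplices (5): [0,1], [0,2], [1,3], [2,4], [3,4]

Hence C_0 ≅ Z^5, C_1 ≅ Z^5.

∂_1: C_1 → C_0 sends each edge [p,q] (with p < q) to q − p. For instance
  ∂[0,1] = [1] − [0].
As a 5×5 matrix over Z this has rank 4, with invariant factors (1,1,1,1).

Reading off H_k = ker ∂_k / im ∂_{k+1}:

  H_1: rank ker ∂_1 − rank ∂_2 = (5 − 4) − 0 = 1, and there is no ∂_2, so H_1 ≅ Z.

(K is a triangulation of the circle S^1.)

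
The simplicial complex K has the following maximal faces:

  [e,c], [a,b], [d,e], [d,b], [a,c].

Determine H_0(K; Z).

K has 5 vertices, 5 edges.
rank ∂_0 = 0, rank ∂_1 = 4 ⇒ b_0 = 5 − 0 − 4 = 1; all invariant factors of ∂_1 are 1 so no torsion. So H_0 ≅ Z.

H_0 ≅ Z.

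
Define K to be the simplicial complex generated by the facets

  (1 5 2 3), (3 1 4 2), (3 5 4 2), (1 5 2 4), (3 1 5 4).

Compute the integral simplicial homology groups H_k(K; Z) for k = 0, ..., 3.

Order the vertices as 1 < 2 < 3 < 4 < 5. Listing each simplex with vertices in this order, K has dimension 3 with simplices:

  0-simplices (5): [1], [2], [3], [4], [5]
  1-simplices (10): [1,2], [1,3], [1,4], [1,5], [2,3], [2,4], [2,5], [3,4], [3,5], [4,5]
  2-simplices (10): [1,2,3], [1,2,4], [1,2,5], [1,3,4], [1,3,5], [1,4,5], [2,3,4], [2,3,5], [2,4,5], [3,4,5]
  3-simplices (5): [1,2,3,4], [1,2,3,5], [1,2,4,5], [1,3,4,5], [2,3,4,5]

giving chain groups C_0 ≅ Z^5, C_1 ≅ Z^10, C_2 ≅ Z^10, C_3 ≅ Z^5.

Boundary ∂_1: C_1 → C_0 sends each edge [p,q] (with p < q) to q − p. For instance
  ∂[2,3] = [3] − [2].
As a 5×10 matrix over Z this has rank 4, with invariant factors (1,1,1,1).

The boundary map ∂_2: C_2 → C_1 sends each 2-simplex [p,q,r] to [q,r] − [p,r] + [p,q]. For instance
  ∂[2,3,4] = [3,4] − [2,4] + [2,3],
  ∂[3,4,5] = [4,5] − [3,5] + [3,4].
As a 10×10 matrix over Z this has rank 6, with invariant factors (1,1,1,1,1,1).

The boundary map ∂_3: C_3 → C_2 sends each 3-simplex σ to the alternating sum Σ_i (−1)^i (σ with its i-th vertex removed). For instance
  ∂[1,2,3,4] = [2,3,4] − [1,3,4] + [1,2,4] − [1,2,3],
  ∂[1,2,3,5] = [2,3,5] − [1,3,5] + [1,2,5] − [1,2,3].
As a 10×5 matrix over Z this has rank 4, with invariant factors (1,1,1,1).

Now H_k = ker ∂_k / im ∂_{k+1}, so:

  H_0: rank C_0 − rank ∂_1 = 5 − 4 = 1, and the invariant factors of ∂_1 are all 1, so H_0 ≅ Z.
  H_1: rank ker ∂_1 − rank ∂_2 = (10 − 4) − 6 = 0, and the invariant factors of ∂_2 are all 1, so H_1 ≅ 0.
  H_2: rank ker ∂_2 − rank ∂_3 = (10 − 6) − 4 = 0, and the invariant factors of ∂_3 are all 1, so H_2 ≅ 0.
  H_3: rank ker ∂_3 − rank ∂_4 = (5 − 4) − 0 = 1, and there is no ∂_4, so H_3 ≅ Z.

H_0 = Z,  H_1 = 0,  H_2 = 0,  H_3 = Z.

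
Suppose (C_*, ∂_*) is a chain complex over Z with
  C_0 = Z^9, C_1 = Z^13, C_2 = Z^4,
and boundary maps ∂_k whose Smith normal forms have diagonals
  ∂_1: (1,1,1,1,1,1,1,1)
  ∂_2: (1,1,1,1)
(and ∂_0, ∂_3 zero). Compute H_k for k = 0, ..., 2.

H_0: b_0 = 9 − 0 − 8 = 1; torsion from ∂_1 factors > 1: none. So H_0 = Z.
H_1: b_1 = 13 − 8 − 4 = 1; torsion from ∂_2 factors > 1: none. So H_1 = Z.
H_2: b_2 = 4 − 4 − 0 = 0; torsion from ∂_3 factors > 1: none. So H_2 = 0.

H_0 = Z,  H_1 = Z,  H_2 = 0.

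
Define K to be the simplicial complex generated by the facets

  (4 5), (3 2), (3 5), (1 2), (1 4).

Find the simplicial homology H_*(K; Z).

We work with the vertex ordering 1 < 2 < 3 < 4 < 5. The simplices of K, each written with vertices in increasing order, are:

  0-simplices (5): [1], [2], [3], [4], [5]
  1-simplices (5): [1,2], [1,4], [2,3], [3,5], [4,5]

giving chain groups C_0 ≅ Z^5, C_1 ≅ Z^5.

The boundary map ∂_1: C_1 → C_0 is given by ∂[p,q] = [q] − [p]. For instance
  ∂[4,5] = [5] − [4].
The resulting 5×5 matrix has rank 4, and its Smith normal form has invariant factors (1,1,1,1).

Computing H_k = (kernel of ∂_k) / (image of ∂_{k+1}):

  H_0: rank C_0 − rank ∂_1 = 5 − 4 = 1, and the invariant factors of ∂_1 are all 1, so H_0 = Z.
  H_1: rank ker ∂_1 − rank ∂_2 = (5 − 4) − 0 = 1, and there is no ∂_2, so H_1 = Z.

As a check, the Euler characteristic is 5 − 5 = 0, which agrees with 1 − 1 = 0.

H_0 ≅ Z,  H_1 ≅ Z.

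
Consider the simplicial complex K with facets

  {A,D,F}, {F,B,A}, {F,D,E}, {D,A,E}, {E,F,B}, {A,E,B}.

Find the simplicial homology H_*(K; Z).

H_0 = Z,  H_1 = 0,  H_2 = Z.

Fix the vertex order A < B < D < E < F and write every simplex with vertices in increasing order. Then dim K = 2 and the simplices of K are:

  0-simplices (5): A, B, D, E, F
  1-simplices (9): AB, AD, AE, AF, BE, BF, DE, DF, EF
  2-simplices (6): ABE, ABF, ADE, ADF, BEF, DEF

so the chain groups are C_0 ≅ Z^5, C_1 ≅ Z^9, C_2 ≅ Z^6.

The boundary map ∂_1: C_1 → C_0 maps an edge to its endpoints' difference, ∂[p,q] = q − p. For instance
  ∂DE = E − D.
As a 5×9 matrix over Z this has rank 4, with invariant factors (1,1,1,1).

The boundary map ∂_2: C_2 → C_1 sends each 2-simplex [p,q,r] to [q,r] − [p,r] + [p,q]. For instance
  ∂BEF = EF − BF + BE,
  ∂ABF = BF − AF + AB.
The 9×6 boundary matrix has rank 5 and Smith normal form diag(1,1,1,1,1).

Computing H_k = (kernel of ∂_k) / (image of ∂_{k+1}):

  H_0: rank C_0 − rank ∂_1 = 5 − 4 = 1, and the invariant factors of ∂_1 are all 1, so H_0 = Z.
  H_1: rank ker ∂_1 − rank ∂_2 = (9 − 4) − 5 = 0, and the invariant factors of ∂_2 are all 1, so H_1 = 0.
  H_2: rank ker ∂_2 − rank ∂_3 = (6 − 5) − 0 = 1, and there is no ∂_3, so H_2 = Z.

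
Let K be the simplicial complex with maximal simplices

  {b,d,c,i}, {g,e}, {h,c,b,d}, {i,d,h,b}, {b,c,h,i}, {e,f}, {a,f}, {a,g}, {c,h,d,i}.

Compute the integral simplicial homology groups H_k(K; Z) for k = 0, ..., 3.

Order the vertices as a < b < c < d < e < f < g < h < i. Listing each simplex with vertices in this order, K has dimension 3 with simplices:

  0-simplices (9): a, b, c, d, e, f, g, h, i
  1-simplices (14): af, ag, bc, bd, bh, bi, cd, ch, ci, dh, di, ef, eg, hi
  2-simplices (10): bcd, bch, bci, bdh, bdi, bhi, cdh, cdi, chi, dhi
  3-simplices (5): bcdh, bcdi, bchi, bdhi, cdhi

giving chain groups C_0 ≅ Z^9, C_1 ≅ Z^14, C_2 ≅ Z^10, C_3 ≅ Z^5.

The boundary map ∂_1: C_1 → C_0 sends each edge [p,q] (with p < q) to q − p.
The resulting 9×14 matrix has rank 7, and its Smith normal form has invariant factors (1,1,1,1,1,1,1).

Boundary ∂_2: C_2 → C_1 acts by ∂[p,q,r] = [q,r] − [p,r] + [p,q]. For instance
  ∂bcd = cd − bd + bc,
  ∂bci = ci − bi + bc.
The 14×10 boundary matrix has rank 6 and Smith normal form diag(1,1,1,1,1,1).

∂_3: C_3 → C_2 sends each 3-simplex σ to the alternating sum Σ_i (−1)^i (σ with its i-th vertex removed). For instance
  ∂bdhi = dhi − bhi + bdi − bdh,
  ∂cdhi = dhi − chi + cdi − cdh.
The 10×5 boundary matrix has rank 4 and Smith normal form diag(1,1,1,1).

From H_k ≅ ker(∂_k) / im(∂_{k+1}) we obtain:

  H_0: rank C_0 − rank ∂_1 = 9 − 7 = 2, and the invariant factors of ∂_1 are all 1, so H_0 ≅ Z^2.
  H_1: rank ker ∂_1 − rank ∂_2 = (14 − 7) − 6 = 1, and the invariant factors of ∂_2 are all 1, so H_1 ≅ Z.
  H_2: rank ker ∂_2 − rank ∂_3 = (10 − 6) − 4 = 0, and the invariant factors of ∂_3 are all 1, so H_2 ≅ 0.
  H_3: rank ker ∂_3 − rank ∂_4 = (5 − 4) − 0 = 1, and there is no ∂_4, so H_3 ≅ Z.

As a check, the Euler characteristic is 9 − 14 + 10 − 5 = 0, which agrees with 2 − 1 + 0 − 1 = 0.

H_0 = Z^2,  H_1 = Z,  H_2 = 0,  H_3 = Z.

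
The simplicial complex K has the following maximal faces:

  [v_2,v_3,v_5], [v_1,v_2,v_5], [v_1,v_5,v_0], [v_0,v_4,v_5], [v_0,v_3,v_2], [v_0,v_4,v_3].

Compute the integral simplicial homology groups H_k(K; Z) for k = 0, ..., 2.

Order the vertices as v_0 < v_1 < v_2 < v_3 < v_4 < v_5. Listing each simplex with vertices in this order, K has dimension 2 with simplices:

  0-simplices (6): [v_0], [v_1], [v_2], [v_3], [v_4], [v_5]
  1-simplices (12): [v_0,v_1], [v_0,v_2], [v_0,v_3], [v_0,v_4], [v_0,v_5], [v_1,v_2], [v_1,v_5], [v_2,v_3], [v_2,v_5], [v_3,v_4], [v_3,v_5], [v_4,v_5]
  2-simplices (6): [v_0,v_1,v_5], [v_0,v_2,v_3], [v_0,v_3,v_4], [v_0,v_4,v_5], [v_1,v_2,v_5], [v_2,v_3,v_5]

Hence C_0 ≅ Z^6, C_1 ≅ Z^12, C_2 ≅ Z^6.

∂_1: C_1 → C_0 is given by ∂[p,q] = [q] − [p]. For instance
  ∂[v_1,v_2] = [v_2] − [v_1].
The resulting 6×12 matrix has rank 5, and its Smith normal form has invariant factors (1,1,1,1,1).

Boundary ∂_2: C_2 → C_1 acts by ∂[p,q,r] = [q,r] − [p,r] + [p,q]. For instance
  ∂[v_2,v_3,v_5] = [v_3,v_5] − [v_2,v_5] + [v_2,v_3],
  ∂[v_0,v_3,v_4] = [v_3,v_4] − [v_0,v_4] + [v_0,v_3].
The 12×6 boundary matrix has rank 6 and Smith normal form diag(1,1,1,1,1,1).

Reading off H_k = ker ∂_k / im ∂_{k+1}:

  H_0: rank C_0 − rank ∂_1 = 6 − 5 = 1, and the invariant factors of ∂_1 are all 1, so H_0 = Z.
  H_1: rank ker ∂_1 − rank ∂_2 = (12 − 5) − 6 = 1, and the invariant factors of ∂_2 are all 1, so H_1 = Z.
  H_2: rank ker ∂_2 − rank ∂_3 = (6 − 6) − 0 = 0, and there is no ∂_3, so H_2 = 0.

H_0 = Z,  H_1 = Z,  H_2 = 0.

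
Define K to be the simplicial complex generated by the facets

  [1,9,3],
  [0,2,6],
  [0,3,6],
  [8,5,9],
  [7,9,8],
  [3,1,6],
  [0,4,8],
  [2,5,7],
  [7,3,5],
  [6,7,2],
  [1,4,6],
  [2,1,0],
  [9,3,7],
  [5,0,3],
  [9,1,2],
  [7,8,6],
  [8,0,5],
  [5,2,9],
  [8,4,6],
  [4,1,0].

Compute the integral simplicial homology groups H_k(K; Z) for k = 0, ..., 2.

Order the vertices as 0 < 1 < 2 < 3 < 4 < 5 < 6 < 7 < 8 < 9. Listing each simplex with vertices in this order, K has dimension 2 with simplices:

  0-simplices (10): [0], [1], [2], [3], [4], [5], [6], [7], [8], [9]
  1-simplices (30): (30 of them)
  2-simplices (20): (20 of them)

giving chain groups C_0 ≅ Z^10, C_1 ≅ Z^30, C_2 ≅ Z^20.

∂_1: C_1 → C_0 maps an edge to its endpoints' difference, ∂[p,q] = q − p.
The 10×30 boundary matrix has rank 9 and Smith normal form diag(1,1,1,1,1,1,1,1,1).

∂_2: C_2 → C_1 sends each 2-simplex [p,q,r] to [q,r] − [p,r] + [p,q]. For instance
  ∂[5,8,9] = [8,9] − [5,9] + [5,8],
  ∂[0,3,5] = [3,5] − [0,5] + [0,3].
The resulting 30×20 matrix has rank 20, and its Smith normal form has invariant factors (1,1,1,1,1,1,1,1,1,1,1,1,1,1,1,1,1,1,1,2).

From H_k ≅ ker(∂_k) / im(∂_{k+1}) we obtain:

  H_0: rank C_0 − rank ∂_1 = 10 − 9 = 1, and the invariant factors of ∂_1 are all 1, so H_0 = Z.
  H_1: rank ker ∂_1 − rank ∂_2 = (30 − 9) − 20 = 1, and ∂_2 has invariant factor 2 > 1, so H_1 = Z ⊕ Z_2.
  H_2: rank ker ∂_2 − rank ∂_3 = (20 − 20) − 0 = 0, and there is no ∂_3, so H_2 = 0.

As a check, the Euler characteristic is 10 − 30 + 20 = 0, which agrees with 1 − 1 + 0 = 0.

H_0 = Z,  H_1 = Z ⊕ Z_2,  H_2 = 0.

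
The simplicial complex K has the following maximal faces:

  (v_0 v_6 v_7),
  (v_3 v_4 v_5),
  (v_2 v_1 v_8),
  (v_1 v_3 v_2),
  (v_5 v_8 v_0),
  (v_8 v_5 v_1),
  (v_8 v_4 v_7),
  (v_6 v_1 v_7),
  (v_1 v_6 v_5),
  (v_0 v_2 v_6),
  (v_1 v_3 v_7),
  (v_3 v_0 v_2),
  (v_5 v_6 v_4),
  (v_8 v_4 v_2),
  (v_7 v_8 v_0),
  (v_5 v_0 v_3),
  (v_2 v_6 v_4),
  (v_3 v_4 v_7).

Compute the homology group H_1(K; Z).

H_1 ≅ Z^2.

Take the total order v_0 < v_1 < v_2 < v_3 < v_4 < v_5 < v_6 < v_7 < v_8 on the vertex set. Then K (dimension 2) consists of the simplices:

  0-simplices (9): [v_0], [v_1], [v_2], [v_3], [v_4], [v_5], [v_6], [v_7], [v_8]
  1-simplices (27): (27 of them)
  2-simplices (18): (18 of them)

Hence C_0 ≅ Z^9, C_1 ≅ Z^27, C_2 ≅ Z^18.

The boundary map ∂_1: C_1 → C_0 maps an edge to its endpoints' difference, ∂[p,q] = q − p. For instance
  ∂[v_0,v_3] = [v_3] − [v_0].
The resulting 9×27 matrix has rank 8, and its Smith normal form has invariant factors (1,1,1,1,1,1,1,1).

Boundary ∂_2: C_2 → C_1 maps a triangle to the signed sum of its edges. For instance
  ∂[v_1,v_3,v_7] = [v_3,v_7] − [v_1,v_7] + [v_1,v_3],
  ∂[v_1,v_2,v_8] = [v_2,v_8] − [v_1,v_8] + [v_1,v_2].
The 27×18 boundary matrix has rank 17 and Smith normal form diag(1,1,1,1,1,1,1,1,1,1,1,1,1,1,1,1,1).

From H_k ≅ ker(∂_k) / im(∂_{k+1}) we obtain:

  H_1: rank ker ∂_1 − rank ∂_2 = (27 − 8) − 17 = 2, and the invariant factors of ∂_2 are all 1, so H_1 ≅ Z^2.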